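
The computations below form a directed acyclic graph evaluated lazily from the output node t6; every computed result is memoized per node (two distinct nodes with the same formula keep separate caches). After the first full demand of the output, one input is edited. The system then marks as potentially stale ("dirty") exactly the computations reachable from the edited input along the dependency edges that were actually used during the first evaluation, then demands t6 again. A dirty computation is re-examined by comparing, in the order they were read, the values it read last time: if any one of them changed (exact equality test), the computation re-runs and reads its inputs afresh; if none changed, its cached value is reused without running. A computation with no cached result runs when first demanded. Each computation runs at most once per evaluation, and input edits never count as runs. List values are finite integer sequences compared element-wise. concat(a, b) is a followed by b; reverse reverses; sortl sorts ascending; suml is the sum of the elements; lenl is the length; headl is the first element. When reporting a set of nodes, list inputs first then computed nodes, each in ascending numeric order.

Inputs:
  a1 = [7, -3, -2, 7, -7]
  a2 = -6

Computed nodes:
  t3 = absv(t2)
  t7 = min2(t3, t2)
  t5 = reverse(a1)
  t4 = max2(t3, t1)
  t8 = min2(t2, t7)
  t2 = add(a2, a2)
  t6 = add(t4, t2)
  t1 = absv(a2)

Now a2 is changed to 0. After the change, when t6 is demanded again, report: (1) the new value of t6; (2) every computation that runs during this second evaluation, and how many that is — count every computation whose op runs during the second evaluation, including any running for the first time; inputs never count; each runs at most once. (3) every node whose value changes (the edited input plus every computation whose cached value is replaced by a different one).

Demanding t6 again yields 0.
5 computations run: t1, t2, t3, t4, t6.
The nodes whose values change: a2, t1, t2, t3, t4.

First demand of the output computes:
  t1 = absv(-6) = 6
  t2 = add(-6, -6) = -12
  t3 = absv(-12) = 12
  t4 = max2(12, 6) = 12
  t6 = add(12, -12) = 0

After the edit, cleaning proceeds:
  t1: a read changed (a2 -6->0) — executes, giving 0.
  t2: a read changed (a2 -6->0; a2 -6->0) — executes, giving 0.
  t3: a read changed (t2 -12->0) — executes, giving 0.
  t4: a read changed (t3 12->0; t1 6->0) — executes, giving 0.
  t6: a read changed (t4 12->0; t2 -12->0) — executes, giving 0 — identical to its old value.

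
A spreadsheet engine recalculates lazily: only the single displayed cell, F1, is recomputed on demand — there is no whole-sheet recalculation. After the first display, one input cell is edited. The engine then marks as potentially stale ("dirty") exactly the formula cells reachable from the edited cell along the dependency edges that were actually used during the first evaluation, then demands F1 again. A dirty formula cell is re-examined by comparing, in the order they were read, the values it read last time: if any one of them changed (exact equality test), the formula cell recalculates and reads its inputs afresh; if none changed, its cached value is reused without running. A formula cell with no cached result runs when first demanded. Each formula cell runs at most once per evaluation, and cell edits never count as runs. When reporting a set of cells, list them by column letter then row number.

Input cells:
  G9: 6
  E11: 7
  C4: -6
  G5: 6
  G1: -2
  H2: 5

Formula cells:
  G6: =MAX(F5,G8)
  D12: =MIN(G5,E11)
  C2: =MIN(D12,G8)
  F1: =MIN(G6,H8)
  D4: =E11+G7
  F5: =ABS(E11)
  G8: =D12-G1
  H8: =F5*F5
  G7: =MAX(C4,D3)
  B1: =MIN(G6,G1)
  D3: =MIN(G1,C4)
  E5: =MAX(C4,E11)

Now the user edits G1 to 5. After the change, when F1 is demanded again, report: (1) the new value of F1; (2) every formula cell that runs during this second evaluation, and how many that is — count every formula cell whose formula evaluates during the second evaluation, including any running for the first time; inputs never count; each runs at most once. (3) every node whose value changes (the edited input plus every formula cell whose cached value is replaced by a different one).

New value of F1: 7.
Formula cells that run: F1, G6, G8 — 3 in total.
Values that change: F1, G1, G6, G8.

First evaluation (everything demanded from the output):
  D12 = MIN(6, 7) = 6
  F5 = ABS(7) = 7
  G8 = 6 - -2 = 8
  G6 = MAX(7, 8) = 8
  H8 = 7 * 7 = 49
  F1 = MIN(8, 49) = 8

Propagation after the edit:
  G8: runs — G1 -2->5; result 1.
  G6: runs — G8 8->1; result 7.
  F1: runs — G6 8->7; result 7.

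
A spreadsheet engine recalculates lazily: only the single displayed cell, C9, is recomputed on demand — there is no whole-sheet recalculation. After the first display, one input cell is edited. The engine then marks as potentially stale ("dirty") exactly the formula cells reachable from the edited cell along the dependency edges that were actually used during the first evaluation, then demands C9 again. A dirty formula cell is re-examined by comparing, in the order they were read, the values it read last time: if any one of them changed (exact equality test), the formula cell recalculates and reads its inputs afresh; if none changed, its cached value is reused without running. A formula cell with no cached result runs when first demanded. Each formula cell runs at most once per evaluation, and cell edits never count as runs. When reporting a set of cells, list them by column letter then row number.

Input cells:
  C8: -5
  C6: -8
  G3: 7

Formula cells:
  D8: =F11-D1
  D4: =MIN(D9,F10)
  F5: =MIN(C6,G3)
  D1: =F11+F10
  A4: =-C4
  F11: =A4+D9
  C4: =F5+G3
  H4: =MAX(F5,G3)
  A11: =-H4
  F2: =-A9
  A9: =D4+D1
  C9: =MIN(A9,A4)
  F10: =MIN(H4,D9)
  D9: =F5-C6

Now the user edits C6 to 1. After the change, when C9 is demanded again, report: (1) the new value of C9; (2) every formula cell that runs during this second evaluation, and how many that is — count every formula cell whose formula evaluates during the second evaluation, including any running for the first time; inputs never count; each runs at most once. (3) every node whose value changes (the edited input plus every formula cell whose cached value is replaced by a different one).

New value of C9: -8.
Formula cells that run: A4, A9, C4, C9, D1, D9, F5, F11, H4 — 9 in total.
Values that change: A4, A9, C4, C6, C9, D1, F5, F11.
Key observation: the cutoff stops propagation at F10 — its inputs' values are unchanged, so it reuses its cache.

First evaluation (everything demanded from the output):
  F5 = MIN(-8, 7) = -8
  C4 = -8 + 7 = -1
  A4 = -(-1) = 1
  D9 = -8 - -8 = 0
  F11 = 1 + 0 = 1
  H4 = MAX(-8, 7) = 7
  F10 = MIN(7, 0) = 0
  D1 = 1 + 0 = 1
  D4 = MIN(0, 0) = 0
  A9 = 0 + 1 = 1
  C9 = MIN(1, 1) = 1

Propagation after the edit:
  F5: runs — C6 -8->1; result 1.
  C4: runs — F5 -8->1; result 8.
  A4: runs — C4 -1->8; result -8.
  D9: runs — F5 -8->1; C6 -8->1; result 0 (same value as before).
  F11: runs — A4 1->-8; result -8.
  H4: runs — F5 -8->1; result 7 (same value as before).
  F10: checked — values it read are unchanged (H4 unchanged, D9 unchanged); reused cached 0 without running.
  D1: runs — F11 1->-8; result -8.
  D4: checked — values it read are unchanged (D9 unchanged, F10 unchanged); reused cached 0 without running.
  A9: runs — D1 1->-8; result -8.
  C9: runs — A9 1->-8; A4 1->-8; result -8.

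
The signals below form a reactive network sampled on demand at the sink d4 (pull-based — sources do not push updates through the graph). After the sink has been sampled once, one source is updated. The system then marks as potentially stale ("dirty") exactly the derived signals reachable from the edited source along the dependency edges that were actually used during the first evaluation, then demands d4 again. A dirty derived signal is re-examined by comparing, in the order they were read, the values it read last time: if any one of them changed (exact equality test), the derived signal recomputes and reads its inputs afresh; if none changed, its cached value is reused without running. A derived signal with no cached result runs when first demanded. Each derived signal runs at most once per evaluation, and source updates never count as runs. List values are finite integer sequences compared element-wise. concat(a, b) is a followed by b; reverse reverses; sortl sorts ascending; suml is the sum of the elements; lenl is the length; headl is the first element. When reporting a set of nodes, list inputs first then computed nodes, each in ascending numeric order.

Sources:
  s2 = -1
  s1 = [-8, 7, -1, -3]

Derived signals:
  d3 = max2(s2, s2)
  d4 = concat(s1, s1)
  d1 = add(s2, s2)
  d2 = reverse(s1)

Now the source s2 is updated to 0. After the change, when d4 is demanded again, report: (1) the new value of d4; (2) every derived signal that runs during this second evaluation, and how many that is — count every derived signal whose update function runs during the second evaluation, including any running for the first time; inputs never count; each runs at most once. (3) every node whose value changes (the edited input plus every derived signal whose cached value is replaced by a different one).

Initial pass — values computed on the first demand:
  d4 = concat([-8, 7, -1, -3], [-8, 7, -1, -3]) = [-8, 7, -1, -3, -8, 7, -1, -3]

Second demand — change propagation:
  no demanded computation ever read s2, so the edit dirties nothing and nothing runs.

The important point: nothing the output needs ever reads s2, so the edit is invisible to it.

d4 now evaluates to [-8, 7, -1, -3, -8, 7, -1, -3].
Run set: none (0 run).
Changed values: s2.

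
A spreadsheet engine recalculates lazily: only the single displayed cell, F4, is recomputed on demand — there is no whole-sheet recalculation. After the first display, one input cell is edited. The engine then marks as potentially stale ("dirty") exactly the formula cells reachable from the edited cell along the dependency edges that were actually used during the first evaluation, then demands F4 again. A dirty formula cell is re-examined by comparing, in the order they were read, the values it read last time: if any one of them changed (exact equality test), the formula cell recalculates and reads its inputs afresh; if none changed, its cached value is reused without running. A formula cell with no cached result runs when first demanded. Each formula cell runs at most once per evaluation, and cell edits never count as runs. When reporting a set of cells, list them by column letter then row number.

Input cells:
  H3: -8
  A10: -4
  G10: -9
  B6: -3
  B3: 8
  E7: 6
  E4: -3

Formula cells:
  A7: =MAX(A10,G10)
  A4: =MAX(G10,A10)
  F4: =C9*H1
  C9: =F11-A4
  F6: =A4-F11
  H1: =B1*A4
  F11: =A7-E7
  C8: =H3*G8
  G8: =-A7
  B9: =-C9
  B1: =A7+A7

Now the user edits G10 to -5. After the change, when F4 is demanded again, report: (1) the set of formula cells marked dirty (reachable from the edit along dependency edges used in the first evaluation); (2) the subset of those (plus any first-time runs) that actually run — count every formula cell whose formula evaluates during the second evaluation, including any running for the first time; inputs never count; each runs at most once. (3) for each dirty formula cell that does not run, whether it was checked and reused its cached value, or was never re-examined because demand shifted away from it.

Marked dirty: A4, A7, B1, C9, F4, F11, H1.
Formula cells that run: A4, A7 — 2 in total.
Checked but reused from cache: B1, C9, F4, F11, H1.
Key observation: the cutoff stops propagation at F11 — its inputs' values are unchanged, so it reuses its cache.

First evaluation (everything demanded from the output):
  A4 = MAX(-9, -4) = -4
  A7 = MAX(-4, -9) = -4
  B1 = -4 + -4 = -8
  F11 = -4 - 6 = -10
  C9 = -10 - -4 = -6
  H1 = -8 * -4 = 32
  F4 = -6 * 32 = -192

Propagation after the edit:
  A4: runs — G10 -9->-5; result -4 (same value as before).
  A7: runs — G10 -9->-5; result -4 (same value as before).
  B1: checked — values it read are unchanged (A7 unchanged, A7 unchanged); reused cached -8 without running.
  F11: checked — values it read are unchanged (A7 unchanged, E7 unchanged); reused cached -10 without running.
  C9: checked — values it read are unchanged (F11 unchanged, A4 unchanged); reused cached -6 without running.
  H1: checked — values it read are unchanged (B1 unchanged, A4 unchanged); reused cached 32 without running.
  F4: checked — values it read are unchanged (C9 unchanged, H1 unchanged); reused cached -192 without running.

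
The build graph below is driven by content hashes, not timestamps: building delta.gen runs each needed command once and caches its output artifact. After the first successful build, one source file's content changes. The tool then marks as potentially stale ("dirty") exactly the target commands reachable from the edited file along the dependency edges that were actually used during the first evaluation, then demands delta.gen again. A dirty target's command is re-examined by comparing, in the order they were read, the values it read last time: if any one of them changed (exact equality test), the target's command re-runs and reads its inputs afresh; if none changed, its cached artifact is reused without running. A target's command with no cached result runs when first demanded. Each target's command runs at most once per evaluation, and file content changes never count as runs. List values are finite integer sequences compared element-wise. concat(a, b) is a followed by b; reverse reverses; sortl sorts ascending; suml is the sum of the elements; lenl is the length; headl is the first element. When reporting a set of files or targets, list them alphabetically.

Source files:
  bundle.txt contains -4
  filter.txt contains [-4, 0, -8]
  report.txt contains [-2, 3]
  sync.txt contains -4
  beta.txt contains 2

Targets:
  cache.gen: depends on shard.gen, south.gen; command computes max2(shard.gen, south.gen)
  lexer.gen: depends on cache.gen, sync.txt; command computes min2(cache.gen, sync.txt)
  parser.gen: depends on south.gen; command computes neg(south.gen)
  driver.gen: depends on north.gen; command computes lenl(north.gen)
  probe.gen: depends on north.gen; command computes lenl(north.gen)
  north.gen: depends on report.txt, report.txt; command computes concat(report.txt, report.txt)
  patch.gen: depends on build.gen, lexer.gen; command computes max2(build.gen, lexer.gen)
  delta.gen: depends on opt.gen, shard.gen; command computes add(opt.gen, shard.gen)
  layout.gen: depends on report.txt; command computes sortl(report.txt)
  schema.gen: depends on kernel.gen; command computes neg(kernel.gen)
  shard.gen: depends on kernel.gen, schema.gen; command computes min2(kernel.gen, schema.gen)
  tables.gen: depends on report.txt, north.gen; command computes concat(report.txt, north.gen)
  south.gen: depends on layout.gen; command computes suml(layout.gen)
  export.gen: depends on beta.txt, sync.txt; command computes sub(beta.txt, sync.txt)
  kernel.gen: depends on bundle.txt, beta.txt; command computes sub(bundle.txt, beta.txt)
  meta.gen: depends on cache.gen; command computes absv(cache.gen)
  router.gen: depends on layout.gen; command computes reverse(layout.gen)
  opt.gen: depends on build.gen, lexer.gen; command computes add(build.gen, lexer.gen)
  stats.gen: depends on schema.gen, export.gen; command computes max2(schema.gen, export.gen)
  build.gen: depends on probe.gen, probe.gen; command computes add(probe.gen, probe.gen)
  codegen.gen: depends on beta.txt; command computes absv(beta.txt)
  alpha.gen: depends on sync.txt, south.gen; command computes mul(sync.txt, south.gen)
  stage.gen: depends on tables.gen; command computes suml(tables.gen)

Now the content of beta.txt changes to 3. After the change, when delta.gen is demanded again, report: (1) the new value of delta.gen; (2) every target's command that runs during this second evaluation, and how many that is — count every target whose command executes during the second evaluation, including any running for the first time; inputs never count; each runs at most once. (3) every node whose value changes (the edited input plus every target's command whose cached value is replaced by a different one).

Initial pass — values computed on the first demand:
  kernel.gen = sub(-4, 2) = -6
  layout.gen = sortl([-2, 3]) = [-2, 3]
  north.gen = concat([-2, 3], [-2, 3]) = [-2, 3, -2, 3]
  probe.gen = lenl([-2, 3, -2, 3]) = 4
  build.gen = add(4, 4) = 8
  schema.gen = neg(-6) = 6
  shard.gen = min2(-6, 6) = -6
  south.gen = suml([-2, 3]) = 1
  cache.gen = max2(-6, 1) = 1
  lexer.gen = min2(1, -4) = -4
  opt.gen = add(8, -4) = 4
  delta.gen = add(4, -6) = -2

Second demand — change propagation:
  kernel.gen: re-runs because beta.txt 2->3; new result -7.
  schema.gen: re-runs because kernel.gen -6->-7; new result 7.
  shard.gen: re-runs because kernel.gen -6->-7; schema.gen 6->7; new result -7.
  cache.gen: re-runs because shard.gen -6->-7; new result 1 (unchanged).
  lexer.gen: re-examined; everything it read last time is the same (cache.gen unchanged, sync.txt unchanged) — cache -4 kept, no run.
  opt.gen: re-examined; everything it read last time is the same (build.gen unchanged, lexer.gen unchanged) — cache 4 kept, no run.
  delta.gen: re-runs because shard.gen -6->-7; new result -3.

The important point: at lexer.gen every value read last time is unchanged, so the dirty flag clears without a run.

delta.gen now evaluates to -3.
Run set: cache.gen, delta.gen, kernel.gen, schema.gen, shard.gen (5 run).
Changed values: beta.txt, delta.gen, kernel.gen, schema.gen, shard.gen.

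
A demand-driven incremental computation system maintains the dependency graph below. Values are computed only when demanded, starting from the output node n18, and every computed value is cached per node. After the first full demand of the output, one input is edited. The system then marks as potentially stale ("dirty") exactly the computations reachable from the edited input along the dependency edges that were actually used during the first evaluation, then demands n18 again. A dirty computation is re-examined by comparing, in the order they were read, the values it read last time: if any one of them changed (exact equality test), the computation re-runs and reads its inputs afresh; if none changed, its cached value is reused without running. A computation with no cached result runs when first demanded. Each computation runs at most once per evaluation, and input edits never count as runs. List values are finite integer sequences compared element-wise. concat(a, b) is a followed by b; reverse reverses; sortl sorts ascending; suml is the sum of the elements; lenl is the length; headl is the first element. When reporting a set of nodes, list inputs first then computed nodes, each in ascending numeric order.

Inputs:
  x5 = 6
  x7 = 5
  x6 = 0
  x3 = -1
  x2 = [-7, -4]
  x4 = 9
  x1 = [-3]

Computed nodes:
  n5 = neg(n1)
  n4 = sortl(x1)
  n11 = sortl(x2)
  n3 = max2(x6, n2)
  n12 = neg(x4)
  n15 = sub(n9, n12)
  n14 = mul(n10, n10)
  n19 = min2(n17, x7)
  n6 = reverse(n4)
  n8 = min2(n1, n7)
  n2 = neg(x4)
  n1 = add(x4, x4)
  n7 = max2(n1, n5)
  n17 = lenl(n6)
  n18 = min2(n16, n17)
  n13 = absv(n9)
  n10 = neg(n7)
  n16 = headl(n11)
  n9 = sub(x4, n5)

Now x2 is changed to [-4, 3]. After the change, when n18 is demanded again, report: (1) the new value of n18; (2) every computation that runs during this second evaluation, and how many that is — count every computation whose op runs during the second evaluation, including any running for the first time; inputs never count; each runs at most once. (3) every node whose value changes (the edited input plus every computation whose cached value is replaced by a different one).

New value of n18: -4.
Computations that run: n11, n16, n18 — 3 in total.
Values that change: x2, n11, n16, n18.

First evaluation (everything demanded from the output):
  n4 = sortl([-3]) = [-3]
  n6 = reverse([-3]) = [-3]
  n11 = sortl([-7, -4]) = [-7, -4]
  n16 = headl([-7, -4]) = -7
  n17 = lenl([-3]) = 1
  n18 = min2(-7, 1) = -7

Propagation after the edit:
  n11: runs — x2 [-7, -4]->[-4, 3]; result [-4, 3].
  n16: runs — n11 [-7, -4]->[-4, 3]; result -4.
  n18: runs — n16 -7->-4; result -4.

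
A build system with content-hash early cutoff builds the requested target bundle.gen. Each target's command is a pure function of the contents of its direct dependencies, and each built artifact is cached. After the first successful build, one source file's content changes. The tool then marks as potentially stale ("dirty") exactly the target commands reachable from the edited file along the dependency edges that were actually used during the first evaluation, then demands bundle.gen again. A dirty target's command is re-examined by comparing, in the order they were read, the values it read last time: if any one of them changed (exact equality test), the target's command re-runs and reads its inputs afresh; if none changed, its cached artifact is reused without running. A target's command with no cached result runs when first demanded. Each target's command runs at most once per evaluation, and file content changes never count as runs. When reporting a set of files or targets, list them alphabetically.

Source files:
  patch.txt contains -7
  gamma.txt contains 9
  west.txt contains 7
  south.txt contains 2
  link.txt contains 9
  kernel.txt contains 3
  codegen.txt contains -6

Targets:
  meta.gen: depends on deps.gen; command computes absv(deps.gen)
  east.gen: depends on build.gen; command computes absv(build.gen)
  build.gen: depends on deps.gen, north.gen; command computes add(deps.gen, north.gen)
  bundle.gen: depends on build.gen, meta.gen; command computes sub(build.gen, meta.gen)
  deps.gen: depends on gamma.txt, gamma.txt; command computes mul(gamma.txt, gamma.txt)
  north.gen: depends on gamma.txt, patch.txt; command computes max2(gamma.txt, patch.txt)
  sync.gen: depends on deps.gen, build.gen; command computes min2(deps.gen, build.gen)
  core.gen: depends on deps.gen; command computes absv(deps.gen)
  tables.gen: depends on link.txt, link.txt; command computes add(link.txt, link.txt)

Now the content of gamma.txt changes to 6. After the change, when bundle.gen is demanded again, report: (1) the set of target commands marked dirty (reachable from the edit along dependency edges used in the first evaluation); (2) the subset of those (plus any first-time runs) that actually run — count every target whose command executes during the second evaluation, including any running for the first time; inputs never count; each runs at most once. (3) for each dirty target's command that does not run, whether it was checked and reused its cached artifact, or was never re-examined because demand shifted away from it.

First evaluation (everything demanded from the output):
  deps.gen = mul(9, 9) = 81
  meta.gen = absv(81) = 81
  north.gen = max2(9, -7) = 9
  build.gen = add(81, 9) = 90
  bundle.gen = sub(90, 81) = 9

Propagation after the edit:
  deps.gen: runs — gamma.txt 9->6; gamma.txt 9->6; result 36.
  meta.gen: runs — deps.gen 81->36; result 36.
  north.gen: runs — gamma.txt 9->6; result 6.
  build.gen: runs — deps.gen 81->36; north.gen 9->6; result 42.
  bundle.gen: runs — build.gen 90->42; meta.gen 81->36; result 6.

Marked dirty: build.gen, bundle.gen, deps.gen, meta.gen, north.gen.
Target commands that run: build.gen, bundle.gen, deps.gen, meta.gen, north.gen — 5 in total.
Every dirty target's command ran.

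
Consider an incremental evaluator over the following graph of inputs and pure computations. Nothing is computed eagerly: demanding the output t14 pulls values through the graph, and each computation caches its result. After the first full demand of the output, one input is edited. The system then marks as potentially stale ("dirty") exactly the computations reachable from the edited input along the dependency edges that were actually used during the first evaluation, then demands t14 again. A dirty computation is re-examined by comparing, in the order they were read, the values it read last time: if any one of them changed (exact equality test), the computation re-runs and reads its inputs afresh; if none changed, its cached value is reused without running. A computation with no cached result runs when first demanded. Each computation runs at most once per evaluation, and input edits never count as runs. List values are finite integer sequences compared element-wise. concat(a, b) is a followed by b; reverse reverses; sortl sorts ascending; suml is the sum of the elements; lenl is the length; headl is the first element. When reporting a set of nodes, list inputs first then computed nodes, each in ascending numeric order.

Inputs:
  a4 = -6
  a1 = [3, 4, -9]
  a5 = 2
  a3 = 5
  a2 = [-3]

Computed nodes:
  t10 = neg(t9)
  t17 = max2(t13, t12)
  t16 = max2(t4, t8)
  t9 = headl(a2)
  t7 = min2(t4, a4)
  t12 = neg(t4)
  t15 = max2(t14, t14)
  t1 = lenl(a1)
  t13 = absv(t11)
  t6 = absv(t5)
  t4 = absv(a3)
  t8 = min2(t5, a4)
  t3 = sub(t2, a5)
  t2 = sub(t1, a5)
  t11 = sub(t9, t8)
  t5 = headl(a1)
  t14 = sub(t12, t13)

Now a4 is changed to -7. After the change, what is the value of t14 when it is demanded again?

t14 now evaluates to -9.

Initial pass — values computed on the first demand:
  t4 = absv(5) = 5
  t5 = headl([3, 4, -9]) = 3
  t8 = min2(3, -6) = -6
  t9 = headl([-3]) = -3
  t11 = sub(-3, -6) = 3
  t12 = neg(5) = -5
  t13 = absv(3) = 3
  t14 = sub(-5, 3) = -8

Second demand — change propagation:
  t8: re-runs because a4 -6->-7; new result -7.
  t11: re-runs because t8 -6->-7; new result 4.
  t13: re-runs because t11 3->4; new result 4.
  t14: re-runs because t13 3->4; new result -9.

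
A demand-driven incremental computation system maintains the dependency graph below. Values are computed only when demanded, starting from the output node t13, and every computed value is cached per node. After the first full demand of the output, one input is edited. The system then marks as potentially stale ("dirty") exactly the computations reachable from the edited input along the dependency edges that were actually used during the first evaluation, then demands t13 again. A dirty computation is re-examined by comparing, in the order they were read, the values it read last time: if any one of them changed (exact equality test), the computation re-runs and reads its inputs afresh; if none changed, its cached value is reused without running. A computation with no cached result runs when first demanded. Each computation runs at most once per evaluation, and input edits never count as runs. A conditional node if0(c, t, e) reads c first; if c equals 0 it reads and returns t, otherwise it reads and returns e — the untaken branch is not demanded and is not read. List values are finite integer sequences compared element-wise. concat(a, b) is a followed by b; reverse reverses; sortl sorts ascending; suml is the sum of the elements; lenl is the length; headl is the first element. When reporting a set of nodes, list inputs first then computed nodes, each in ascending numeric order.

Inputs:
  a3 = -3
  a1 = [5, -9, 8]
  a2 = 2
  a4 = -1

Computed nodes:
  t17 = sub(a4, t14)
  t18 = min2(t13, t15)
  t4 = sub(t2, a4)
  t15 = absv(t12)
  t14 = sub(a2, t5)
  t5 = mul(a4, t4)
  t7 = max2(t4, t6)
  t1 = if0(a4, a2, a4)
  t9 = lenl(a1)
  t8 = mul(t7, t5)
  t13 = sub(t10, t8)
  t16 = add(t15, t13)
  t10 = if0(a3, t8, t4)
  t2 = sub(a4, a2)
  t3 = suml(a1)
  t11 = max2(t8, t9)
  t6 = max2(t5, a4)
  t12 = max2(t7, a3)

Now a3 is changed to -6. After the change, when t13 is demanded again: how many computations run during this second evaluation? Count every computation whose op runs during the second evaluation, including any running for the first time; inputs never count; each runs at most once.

Computations that run: t10 — 1 in total.
Key observation: the change is absorbed at t10 — it re-runs but produces the same value, and the output's value is unchanged.

First evaluation (everything demanded from the output):
  t2 = sub(-1, 2) = -3
  t4 = sub(-3, -1) = -2
  t5 = mul(-1, -2) = 2
  t6 = max2(2, -1) = 2
  t7 = max2(-2, 2) = 2
  t8 = mul(2, 2) = 4
  t10 = if0(a3=-3 -> else branch t4) = -2
  t13 = sub(-2, 4) = -6

Propagation after the edit:
  t10: runs — a3 -3->-6; result -2 (same value as before).
  t13: checked — values it read are unchanged (t10 unchanged, t8 unchanged); reused cached -6 without running.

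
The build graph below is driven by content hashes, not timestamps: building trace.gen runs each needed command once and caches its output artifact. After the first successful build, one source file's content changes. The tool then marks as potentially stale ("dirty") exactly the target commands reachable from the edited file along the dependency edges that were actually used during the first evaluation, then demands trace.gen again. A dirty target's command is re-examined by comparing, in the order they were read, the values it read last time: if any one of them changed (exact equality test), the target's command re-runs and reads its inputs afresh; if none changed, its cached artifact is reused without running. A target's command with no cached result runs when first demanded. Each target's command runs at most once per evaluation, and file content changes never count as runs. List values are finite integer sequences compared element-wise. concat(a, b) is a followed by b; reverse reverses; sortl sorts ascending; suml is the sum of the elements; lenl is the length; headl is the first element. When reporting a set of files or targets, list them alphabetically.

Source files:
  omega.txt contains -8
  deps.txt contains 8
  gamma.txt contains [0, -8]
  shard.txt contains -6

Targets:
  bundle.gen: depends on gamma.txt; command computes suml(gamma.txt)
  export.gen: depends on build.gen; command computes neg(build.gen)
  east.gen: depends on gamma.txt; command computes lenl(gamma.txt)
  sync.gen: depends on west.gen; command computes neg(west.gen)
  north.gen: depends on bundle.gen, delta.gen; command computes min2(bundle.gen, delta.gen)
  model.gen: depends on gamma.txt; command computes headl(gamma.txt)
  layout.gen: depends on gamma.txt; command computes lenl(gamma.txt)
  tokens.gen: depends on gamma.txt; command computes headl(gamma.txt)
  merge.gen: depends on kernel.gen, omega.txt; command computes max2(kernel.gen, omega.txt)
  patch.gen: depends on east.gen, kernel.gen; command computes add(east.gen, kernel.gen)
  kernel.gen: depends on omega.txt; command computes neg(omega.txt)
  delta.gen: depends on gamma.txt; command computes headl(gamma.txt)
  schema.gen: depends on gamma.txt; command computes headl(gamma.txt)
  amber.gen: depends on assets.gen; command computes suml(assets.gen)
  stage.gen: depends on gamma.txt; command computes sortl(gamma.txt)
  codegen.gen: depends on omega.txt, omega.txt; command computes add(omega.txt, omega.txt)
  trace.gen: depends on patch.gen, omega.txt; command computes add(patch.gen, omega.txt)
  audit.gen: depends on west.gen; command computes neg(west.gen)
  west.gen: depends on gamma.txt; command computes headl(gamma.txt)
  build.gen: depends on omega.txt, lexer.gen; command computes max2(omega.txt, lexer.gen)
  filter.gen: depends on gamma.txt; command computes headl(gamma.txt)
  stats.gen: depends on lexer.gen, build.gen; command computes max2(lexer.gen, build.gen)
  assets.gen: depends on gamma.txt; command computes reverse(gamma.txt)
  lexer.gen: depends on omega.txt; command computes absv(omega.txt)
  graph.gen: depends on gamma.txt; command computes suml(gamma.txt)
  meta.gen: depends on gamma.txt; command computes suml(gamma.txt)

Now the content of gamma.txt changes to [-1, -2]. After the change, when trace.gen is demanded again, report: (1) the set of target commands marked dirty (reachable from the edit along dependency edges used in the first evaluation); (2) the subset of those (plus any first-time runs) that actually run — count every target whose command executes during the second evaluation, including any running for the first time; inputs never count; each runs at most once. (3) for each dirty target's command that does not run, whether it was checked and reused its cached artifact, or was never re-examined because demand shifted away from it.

Dirty set: east.gen, patch.gen, trace.gen.
Run set: east.gen (1 run).
Re-examined without running (cache reused): patch.gen, trace.gen.
The important point: east.gen recomputes to an identical value, and the output ends up unchanged.

Initial pass — values computed on the first demand:
  east.gen = lenl([0, -8]) = 2
  kernel.gen = neg(-8) = 8
  patch.gen = add(2, 8) = 10
  trace.gen = add(10, -8) = 2

Second demand — change propagation:
  east.gen: re-runs because gamma.txt [0, -8]->[-1, -2]; new result 2 (unchanged).
  patch.gen: re-examined; everything it read last time is the same (east.gen unchanged, kernel.gen unchanged) — cache 10 kept, no run.
  trace.gen: re-examined; everything it read last time is the same (patch.gen unchanged, omega.txt unchanged) — cache 2 kept, no run.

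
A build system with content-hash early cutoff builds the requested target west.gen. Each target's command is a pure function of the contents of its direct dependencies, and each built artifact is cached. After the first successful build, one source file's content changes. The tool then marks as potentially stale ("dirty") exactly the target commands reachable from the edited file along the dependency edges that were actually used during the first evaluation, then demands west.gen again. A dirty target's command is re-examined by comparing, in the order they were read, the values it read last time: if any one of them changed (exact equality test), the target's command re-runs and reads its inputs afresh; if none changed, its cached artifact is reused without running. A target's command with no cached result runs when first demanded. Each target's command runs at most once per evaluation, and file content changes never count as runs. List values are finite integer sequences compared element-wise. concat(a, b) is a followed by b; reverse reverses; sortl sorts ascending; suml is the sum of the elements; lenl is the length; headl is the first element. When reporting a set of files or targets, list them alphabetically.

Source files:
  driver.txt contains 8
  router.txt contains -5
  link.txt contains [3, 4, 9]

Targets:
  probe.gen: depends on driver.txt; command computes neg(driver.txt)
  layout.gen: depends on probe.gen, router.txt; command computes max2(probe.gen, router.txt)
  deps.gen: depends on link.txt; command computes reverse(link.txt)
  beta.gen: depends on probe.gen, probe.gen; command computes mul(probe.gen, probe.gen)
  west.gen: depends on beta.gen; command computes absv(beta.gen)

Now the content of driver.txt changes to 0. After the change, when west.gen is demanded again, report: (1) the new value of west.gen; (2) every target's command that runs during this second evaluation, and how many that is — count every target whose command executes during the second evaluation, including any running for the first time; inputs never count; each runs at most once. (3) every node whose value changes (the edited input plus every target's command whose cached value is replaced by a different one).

New value of west.gen: 0.
Target commands that run: beta.gen, probe.gen, west.gen — 3 in total.
Values that change: beta.gen, driver.txt, probe.gen, west.gen.

First evaluation (everything demanded from the output):
  probe.gen = neg(8) = -8
  beta.gen = mul(-8, -8) = 64
  west.gen = absv(64) = 64

Propagation after the edit:
  probe.gen: runs — driver.txt 8->0; result 0.
  beta.gen: runs — probe.gen -8->0; probe.gen -8->0; result 0.
  west.gen: runs — beta.gen 64->0; result 0.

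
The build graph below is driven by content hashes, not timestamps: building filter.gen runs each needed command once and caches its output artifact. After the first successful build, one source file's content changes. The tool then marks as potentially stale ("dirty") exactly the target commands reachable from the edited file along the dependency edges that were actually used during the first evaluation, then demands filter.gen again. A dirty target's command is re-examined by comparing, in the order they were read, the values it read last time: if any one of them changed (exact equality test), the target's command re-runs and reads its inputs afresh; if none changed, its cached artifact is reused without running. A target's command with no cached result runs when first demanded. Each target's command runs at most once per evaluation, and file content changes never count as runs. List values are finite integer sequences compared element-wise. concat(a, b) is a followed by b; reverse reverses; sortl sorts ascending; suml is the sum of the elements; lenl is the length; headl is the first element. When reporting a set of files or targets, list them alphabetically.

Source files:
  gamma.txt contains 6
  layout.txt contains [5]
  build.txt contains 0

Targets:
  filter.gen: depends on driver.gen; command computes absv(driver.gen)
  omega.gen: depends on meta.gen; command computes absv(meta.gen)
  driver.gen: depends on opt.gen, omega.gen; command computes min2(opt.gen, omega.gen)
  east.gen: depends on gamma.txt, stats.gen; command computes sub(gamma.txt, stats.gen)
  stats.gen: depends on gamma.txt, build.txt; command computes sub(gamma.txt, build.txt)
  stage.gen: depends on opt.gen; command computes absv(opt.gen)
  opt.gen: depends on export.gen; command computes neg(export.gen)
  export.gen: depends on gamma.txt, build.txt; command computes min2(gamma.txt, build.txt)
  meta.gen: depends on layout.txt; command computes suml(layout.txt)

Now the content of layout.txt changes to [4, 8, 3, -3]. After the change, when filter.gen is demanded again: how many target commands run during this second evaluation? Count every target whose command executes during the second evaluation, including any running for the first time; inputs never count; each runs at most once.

Initial pass — values computed on the first demand:
  export.gen = min2(6, 0) = 0
  meta.gen = suml([5]) = 5
  omega.gen = absv(5) = 5
  opt.gen = neg(0) = 0
  driver.gen = min2(0, 5) = 0
  filter.gen = absv(0) = 0

Second demand — change propagation:
  meta.gen: re-runs because layout.txt [5]->[4, 8, 3, -3]; new result 12.
  omega.gen: re-runs because meta.gen 5->12; new result 12.
  driver.gen: re-runs because omega.gen 5->12; new result 0 (unchanged).
  filter.gen: re-examined; everything it read last time is the same (driver.gen unchanged) — cache 0 kept, no run.

The important point: driver.gen recomputes to an identical value, and the output ends up unchanged.

Run set: driver.gen, meta.gen, omega.gen (3 run).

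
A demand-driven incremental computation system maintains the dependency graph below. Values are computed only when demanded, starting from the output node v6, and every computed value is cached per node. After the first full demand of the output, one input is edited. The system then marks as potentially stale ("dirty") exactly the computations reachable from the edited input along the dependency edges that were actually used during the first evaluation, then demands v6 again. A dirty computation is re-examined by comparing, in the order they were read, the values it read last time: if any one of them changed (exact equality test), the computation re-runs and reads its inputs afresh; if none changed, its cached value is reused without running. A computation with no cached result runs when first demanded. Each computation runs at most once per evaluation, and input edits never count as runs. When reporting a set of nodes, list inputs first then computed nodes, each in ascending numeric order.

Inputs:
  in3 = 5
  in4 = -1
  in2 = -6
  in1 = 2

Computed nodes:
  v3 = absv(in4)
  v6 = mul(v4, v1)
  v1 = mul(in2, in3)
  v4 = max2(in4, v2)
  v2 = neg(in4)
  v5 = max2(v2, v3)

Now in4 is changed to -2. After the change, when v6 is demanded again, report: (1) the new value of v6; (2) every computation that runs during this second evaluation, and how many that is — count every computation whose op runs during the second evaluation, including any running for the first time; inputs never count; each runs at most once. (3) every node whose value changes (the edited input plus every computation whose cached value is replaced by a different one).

First evaluation (everything demanded from the output):
  v1 = mul(-6, 5) = -30
  v2 = neg(-1) = 1
  v4 = max2(-1, 1) = 1
  v6 = mul(1, -30) = -30

Propagation after the edit:
  v2: runs — in4 -1->-2; result 2.
  v4: runs — in4 -1->-2; v2 1->2; result 2.
  v6: runs — v4 1->2; result -60.

New value of v6: -60.
Computations that run: v2, v4, v6 — 3 in total.
Values that change: in4, v2, v4, v6.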